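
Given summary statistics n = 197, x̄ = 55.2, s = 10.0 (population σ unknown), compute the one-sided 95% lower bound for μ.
μ ≥ 54.02

Lower bound (one-sided):
t* = 1.653 (one-sided for 95%)
Lower bound = x̄ - t* · s/√n = 55.2 - 1.653 · 10.0/√197 = 54.02

We are 95% confident that μ ≥ 54.02.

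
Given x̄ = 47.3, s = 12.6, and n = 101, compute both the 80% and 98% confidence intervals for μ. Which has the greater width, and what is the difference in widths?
98% CI is wider by 2.70

df = 100
80% CI: t* = 1.290, (45.68, 48.92), width = 2 · t* · s/√n = 3.23
98% CI: t* = 2.364, (44.34, 50.26), width = 2 · t* · s/√n = 5.93

The 98% CI is wider by 5.93 - 3.23 = 2.70.
Higher confidence requires a wider interval.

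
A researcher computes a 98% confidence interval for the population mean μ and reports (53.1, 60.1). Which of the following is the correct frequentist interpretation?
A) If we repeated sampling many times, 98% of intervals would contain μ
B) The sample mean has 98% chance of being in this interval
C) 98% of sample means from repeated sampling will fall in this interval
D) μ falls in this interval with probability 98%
A

A) Correct — this is the frequentist long-run coverage interpretation.
B) Wrong — x̄ is observed and sits in the interval by construction.
C) Wrong — coverage applies to intervals containing μ, not to future x̄ values.
D) Wrong — μ is fixed; the randomness lives in the interval, not in μ.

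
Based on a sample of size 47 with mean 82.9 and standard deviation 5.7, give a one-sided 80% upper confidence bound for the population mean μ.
μ ≤ 83.61

Upper bound (one-sided):
t* = 0.850 (one-sided for 80%)
Upper bound = x̄ + t* · s/√n = 82.9 + 0.850 · 5.7/√47 = 83.61

We are 80% confident that μ ≤ 83.61.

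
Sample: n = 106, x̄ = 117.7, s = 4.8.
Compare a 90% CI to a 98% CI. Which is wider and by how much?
98% CI is wider by 0.65

df = 105
90% CI: t* = 1.659, (116.93, 118.47), width = 2 · t* · s/√n = 1.55
98% CI: t* = 2.362, (116.60, 118.80), width = 2 · t* · s/√n = 2.20

The 98% CI is wider by 2.20 - 1.55 = 0.65.
Higher confidence requires a wider interval.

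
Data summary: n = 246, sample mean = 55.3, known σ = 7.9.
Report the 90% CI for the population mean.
(54.47, 56.13)

z-interval (σ known):
z* = 1.645 for 90% confidence

Margin of error = z* · σ/√n = 1.645 · 7.9/√246 = 0.83

CI: (55.3 - 0.83, 55.3 + 0.83) = (54.47, 56.13)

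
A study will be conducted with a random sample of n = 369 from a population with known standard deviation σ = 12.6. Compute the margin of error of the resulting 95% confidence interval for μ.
Margin of error = 1.29

Margin of error = z* · σ/√n
= 1.960 · 12.6/√369
= 1.960 · 12.6/19.2094
= 1.29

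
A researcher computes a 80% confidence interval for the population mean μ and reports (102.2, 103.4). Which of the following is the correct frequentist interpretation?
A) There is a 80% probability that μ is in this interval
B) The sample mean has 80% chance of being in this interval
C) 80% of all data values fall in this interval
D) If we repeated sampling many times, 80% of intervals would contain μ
D

A) Wrong — μ is fixed; the randomness lives in the interval, not in μ.
B) Wrong — x̄ is observed and sits in the interval by construction.
C) Wrong — a CI is about the parameter μ, not individual data values.
D) Correct — this is the frequentist long-run coverage interpretation.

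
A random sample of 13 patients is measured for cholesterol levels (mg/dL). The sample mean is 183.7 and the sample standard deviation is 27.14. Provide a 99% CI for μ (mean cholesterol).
(160.70, 206.70)

t-interval (σ unknown):
df = n - 1 = 12
t* = 3.055 for 99% confidence

Margin of error = t* · s/√n = 3.055 · 27.14/√13 = 23.00

CI: (160.70, 206.70)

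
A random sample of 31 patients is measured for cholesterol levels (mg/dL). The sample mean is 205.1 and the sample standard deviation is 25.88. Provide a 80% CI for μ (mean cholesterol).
(199.01, 211.19)

t-interval (σ unknown):
df = n - 1 = 30
t* = 1.310 for 80% confidence

Margin of error = t* · s/√n = 1.310 · 25.88/√31 = 6.09

CI: (199.01, 211.19)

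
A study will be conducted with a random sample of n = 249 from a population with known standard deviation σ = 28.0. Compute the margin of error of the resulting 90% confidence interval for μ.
Margin of error = 2.92

Margin of error = z* · σ/√n
= 1.645 · 28.0/√249
= 1.645 · 28.0/15.7797
= 2.92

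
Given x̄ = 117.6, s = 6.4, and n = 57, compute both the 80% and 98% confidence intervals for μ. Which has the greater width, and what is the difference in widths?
98% CI is wider by 1.86

df = 56
80% CI: t* = 1.297, (116.50, 118.70), width = 2 · t* · s/√n = 2.20
98% CI: t* = 2.395, (115.57, 119.63), width = 2 · t* · s/√n = 4.06

The 98% CI is wider by 4.06 - 2.20 = 1.86.
Higher confidence requires a wider interval.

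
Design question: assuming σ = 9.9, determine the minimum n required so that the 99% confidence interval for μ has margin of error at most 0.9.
n ≥ 803

For margin E ≤ 0.9:
n ≥ (z* · σ / E)²
n ≥ (2.576 · 9.9 / 0.9)²
n ≥ 802.93

Minimum n = 803 (rounding up)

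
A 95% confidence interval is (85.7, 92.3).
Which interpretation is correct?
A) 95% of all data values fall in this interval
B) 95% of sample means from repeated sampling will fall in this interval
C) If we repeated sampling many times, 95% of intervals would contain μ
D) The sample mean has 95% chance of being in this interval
C

A) Wrong — a CI is about the parameter μ, not individual data values.
B) Wrong — coverage applies to intervals containing μ, not to future x̄ values.
C) Correct — this is the frequentist long-run coverage interpretation.
D) Wrong — x̄ is observed and sits in the interval by construction.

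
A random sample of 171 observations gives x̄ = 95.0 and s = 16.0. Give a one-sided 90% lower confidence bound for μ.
μ ≥ 93.43

Lower bound (one-sided):
t* = 1.287 (one-sided for 90%)
Lower bound = x̄ - t* · s/√n = 95.0 - 1.287 · 16.0/√171 = 93.43

We are 90% confident that μ ≥ 93.43.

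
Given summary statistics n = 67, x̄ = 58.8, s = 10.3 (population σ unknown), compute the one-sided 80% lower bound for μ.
μ ≥ 57.73

Lower bound (one-sided):
t* = 0.847 (one-sided for 80%)
Lower bound = x̄ - t* · s/√n = 58.8 - 0.847 · 10.3/√67 = 57.73

We are 80% confident that μ ≥ 57.73.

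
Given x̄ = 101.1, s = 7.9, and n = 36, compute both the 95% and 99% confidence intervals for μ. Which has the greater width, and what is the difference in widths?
99% CI is wider by 1.82

df = 35
95% CI: t* = 2.030, (98.43, 103.77), width = 2 · t* · s/√n = 5.35
99% CI: t* = 2.724, (97.51, 104.69), width = 2 · t* · s/√n = 7.17

The 99% CI is wider by 7.17 - 5.35 = 1.82.
Higher confidence requires a wider interval.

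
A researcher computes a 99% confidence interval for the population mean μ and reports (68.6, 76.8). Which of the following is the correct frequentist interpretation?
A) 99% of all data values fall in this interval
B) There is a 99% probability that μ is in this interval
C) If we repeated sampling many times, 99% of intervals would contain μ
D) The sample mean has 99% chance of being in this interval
C

A) Wrong — a CI is about the parameter μ, not individual data values.
B) Wrong — μ is fixed; the randomness lives in the interval, not in μ.
C) Correct — this is the frequentist long-run coverage interpretation.
D) Wrong — x̄ is observed and sits in the interval by construction.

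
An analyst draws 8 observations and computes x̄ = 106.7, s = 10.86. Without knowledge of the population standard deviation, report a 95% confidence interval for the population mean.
(97.62, 115.78)

t-interval (σ unknown):
df = n - 1 = 7
t* = 2.365 for 95% confidence

Margin of error = t* · s/√n = 2.365 · 10.86/√8 = 9.08

CI: (97.62, 115.78)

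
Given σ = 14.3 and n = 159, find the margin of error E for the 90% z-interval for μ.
Margin of error = 1.87

Margin of error = z* · σ/√n
= 1.645 · 14.3/√159
= 1.645 · 14.3/12.6095
= 1.87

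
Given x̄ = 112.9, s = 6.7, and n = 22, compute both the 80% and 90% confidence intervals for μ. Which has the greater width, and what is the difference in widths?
90% CI is wider by 1.14

df = 21
80% CI: t* = 1.323, (111.01, 114.79), width = 2 · t* · s/√n = 3.78
90% CI: t* = 1.721, (110.44, 115.36), width = 2 · t* · s/√n = 4.92

The 90% CI is wider by 4.92 - 3.78 = 1.14.
Higher confidence requires a wider interval.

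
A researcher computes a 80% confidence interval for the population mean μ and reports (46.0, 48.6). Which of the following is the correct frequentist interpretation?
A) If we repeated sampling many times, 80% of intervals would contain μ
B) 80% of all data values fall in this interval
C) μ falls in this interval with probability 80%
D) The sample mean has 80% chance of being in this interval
A

A) Correct — this is the frequentist long-run coverage interpretation.
B) Wrong — a CI is about the parameter μ, not individual data values.
C) Wrong — μ is fixed; the randomness lives in the interval, not in μ.
D) Wrong — x̄ is observed and sits in the interval by construction.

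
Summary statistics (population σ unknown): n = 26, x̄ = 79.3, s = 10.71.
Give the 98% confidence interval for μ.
(74.08, 84.52)

t-interval (σ unknown):
df = n - 1 = 25
t* = 2.485 for 98% confidence

Margin of error = t* · s/√n = 2.485 · 10.71/√26 = 5.22

CI: (74.08, 84.52)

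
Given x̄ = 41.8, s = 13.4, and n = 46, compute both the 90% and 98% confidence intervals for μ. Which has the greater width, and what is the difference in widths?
98% CI is wider by 2.90

df = 45
90% CI: t* = 1.679, (38.48, 45.12), width = 2 · t* · s/√n = 6.63
98% CI: t* = 2.412, (37.03, 46.57), width = 2 · t* · s/√n = 9.53

The 98% CI is wider by 9.53 - 6.63 = 2.90.
Higher confidence requires a wider interval.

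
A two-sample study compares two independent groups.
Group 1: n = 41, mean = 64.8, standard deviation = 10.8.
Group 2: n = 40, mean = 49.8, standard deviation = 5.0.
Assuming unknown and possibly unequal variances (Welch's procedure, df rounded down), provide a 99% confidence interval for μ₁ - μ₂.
(10.03, 19.97)

Difference: x̄₁ - x̄₂ = 15.00
SE = √(s₁²/n₁ + s₂²/n₂) = √(10.8²/41 + 5.0²/40) = 1.8628
df = 56.70 → 56 (Welch–Satterthwaite, rounded down)
t* = 2.667

CI: 15.00 ± 2.667 · 1.8628 = 15.00 ± 4.97 = (10.03, 19.97)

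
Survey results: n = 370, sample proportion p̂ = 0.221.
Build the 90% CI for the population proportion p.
(0.186, 0.256)

Proportion CI:
SE = √(p̂(1-p̂)/n) = √(0.221 · 0.779 / 370) = 0.02157

z* = 1.645
Margin = z* · SE = 1.645 · 0.02157 = 0.0355

CI: 0.221 ± 0.0355 = (0.186, 0.256)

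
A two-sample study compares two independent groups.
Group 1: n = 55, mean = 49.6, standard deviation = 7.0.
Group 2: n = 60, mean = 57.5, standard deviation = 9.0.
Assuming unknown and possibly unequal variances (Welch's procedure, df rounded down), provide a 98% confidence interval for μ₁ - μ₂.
(-11.43, -4.37)

Difference: x̄₁ - x̄₂ = -7.90
SE = √(s₁²/n₁ + s₂²/n₂) = √(7.0²/55 + 9.0²/60) = 1.4970
df = 110.15 → 110 (Welch–Satterthwaite, rounded down)
t* = 2.361

CI: -7.90 ± 2.361 · 1.4970 = -7.90 ± 3.53 = (-11.43, -4.37)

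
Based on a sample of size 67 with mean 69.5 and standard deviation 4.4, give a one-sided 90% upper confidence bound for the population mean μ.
μ ≤ 70.20

Upper bound (one-sided):
t* = 1.295 (one-sided for 90%)
Upper bound = x̄ + t* · s/√n = 69.5 + 1.295 · 4.4/√67 = 70.20

We are 90% confident that μ ≤ 70.20.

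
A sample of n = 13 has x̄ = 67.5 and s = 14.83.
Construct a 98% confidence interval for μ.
(56.47, 78.53)

t-interval (σ unknown):
df = n - 1 = 12
t* = 2.681 for 98% confidence

Margin of error = t* · s/√n = 2.681 · 14.83/√13 = 11.03

CI: (56.47, 78.53)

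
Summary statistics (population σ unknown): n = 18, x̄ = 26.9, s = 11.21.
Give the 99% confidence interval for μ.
(19.24, 34.56)

t-interval (σ unknown):
df = n - 1 = 17
t* = 2.898 for 99% confidence

Margin of error = t* · s/√n = 2.898 · 11.21/√18 = 7.66

CI: (19.24, 34.56)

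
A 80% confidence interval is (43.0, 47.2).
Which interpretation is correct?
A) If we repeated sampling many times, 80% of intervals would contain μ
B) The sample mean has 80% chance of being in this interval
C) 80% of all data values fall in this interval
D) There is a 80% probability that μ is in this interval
A

A) Correct — this is the frequentist long-run coverage interpretation.
B) Wrong — x̄ is observed and sits in the interval by construction.
C) Wrong — a CI is about the parameter μ, not individual data values.
D) Wrong — μ is fixed; the randomness lives in the interval, not in μ.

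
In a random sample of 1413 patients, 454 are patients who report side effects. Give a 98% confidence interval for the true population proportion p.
(0.292, 0.350)

Proportion CI:
p̂ = 454/1413 = 0.32130
SE = √(p̂(1-p̂)/n) = √(0.32130 · 0.67870 / 1413) = 0.01242

z* = 2.326
Margin = z* · SE = 2.326 · 0.01242 = 0.0289

CI: 0.32130 ± 0.0289 = (0.292, 0.350)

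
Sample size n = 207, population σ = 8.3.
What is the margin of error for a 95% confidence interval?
Margin of error = 1.13

Margin of error = z* · σ/√n
= 1.960 · 8.3/√207
= 1.960 · 8.3/14.3875
= 1.13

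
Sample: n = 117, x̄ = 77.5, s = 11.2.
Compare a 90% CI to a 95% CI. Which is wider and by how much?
95% CI is wider by 0.67

df = 116
90% CI: t* = 1.658, (75.78, 79.22), width = 2 · t* · s/√n = 3.43
95% CI: t* = 1.981, (75.45, 79.55), width = 2 · t* · s/√n = 4.10

The 95% CI is wider by 4.10 - 3.43 = 0.67.
Higher confidence requires a wider interval.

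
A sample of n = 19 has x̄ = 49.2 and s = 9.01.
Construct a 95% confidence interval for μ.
(44.86, 53.54)

t-interval (σ unknown):
df = n - 1 = 18
t* = 2.101 for 95% confidence

Margin of error = t* · s/√n = 2.101 · 9.01/√19 = 4.34

CI: (44.86, 53.54)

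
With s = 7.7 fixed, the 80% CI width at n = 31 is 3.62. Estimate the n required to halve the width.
n ≈ 124

CI width ∝ 1/√n
To reduce width by factor 2, need √n to grow by 2 → need 2² = 4 times as many samples.

Current: n = 31, width = 3.62
New: n = 124, width ≈ 1.78

Width reduced by factor of 3.62/1.78 = 2.03.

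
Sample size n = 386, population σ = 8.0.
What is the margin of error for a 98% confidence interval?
Margin of error = 0.95

Margin of error = z* · σ/√n
= 2.326 · 8.0/√386
= 2.326 · 8.0/19.6469
= 0.95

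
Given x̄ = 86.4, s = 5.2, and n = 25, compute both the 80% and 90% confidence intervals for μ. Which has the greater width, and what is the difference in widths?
90% CI is wider by 0.82

df = 24
80% CI: t* = 1.318, (85.03, 87.77), width = 2 · t* · s/√n = 2.74
90% CI: t* = 1.711, (84.62, 88.18), width = 2 · t* · s/√n = 3.56

The 90% CI is wider by 3.56 - 2.74 = 0.82.
Higher confidence requires a wider interval.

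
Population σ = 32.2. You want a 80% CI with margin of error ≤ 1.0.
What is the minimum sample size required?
n ≥ 1705

For margin E ≤ 1.0:
n ≥ (z* · σ / E)²
n ≥ (1.282 · 32.2 / 1.0)²
n ≥ 1704.07

Minimum n = 1705 (rounding up)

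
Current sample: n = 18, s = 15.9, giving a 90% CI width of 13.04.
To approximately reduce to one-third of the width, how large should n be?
n ≈ 162

CI width ∝ 1/√n
To reduce width by factor 3, need √n to grow by 3 → need 3² = 9 times as many samples.

Current: n = 18, width = 13.04
New: n = 162, width ≈ 4.13

Width reduced by factor of 13.04/4.13 = 3.16.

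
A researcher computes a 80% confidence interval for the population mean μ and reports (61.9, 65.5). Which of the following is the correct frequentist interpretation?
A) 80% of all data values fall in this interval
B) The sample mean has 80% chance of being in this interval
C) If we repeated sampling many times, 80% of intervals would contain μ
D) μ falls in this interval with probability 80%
C

A) Wrong — a CI is about the parameter μ, not individual data values.
B) Wrong — x̄ is observed and sits in the interval by construction.
C) Correct — this is the frequentist long-run coverage interpretation.
D) Wrong — μ is fixed; the randomness lives in the interval, not in μ.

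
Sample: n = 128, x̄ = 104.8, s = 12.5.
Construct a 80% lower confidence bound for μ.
μ ≥ 103.87

Lower bound (one-sided):
t* = 0.844 (one-sided for 80%)
Lower bound = x̄ - t* · s/√n = 104.8 - 0.844 · 12.5/√128 = 103.87

We are 80% confident that μ ≥ 103.87.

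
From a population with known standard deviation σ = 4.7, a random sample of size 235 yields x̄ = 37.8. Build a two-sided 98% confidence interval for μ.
(37.09, 38.51)

z-interval (σ known):
z* = 2.326 for 98% confidence

Margin of error = z* · σ/√n = 2.326 · 4.7/√235 = 0.71

CI: (37.8 - 0.71, 37.8 + 0.71) = (37.09, 38.51)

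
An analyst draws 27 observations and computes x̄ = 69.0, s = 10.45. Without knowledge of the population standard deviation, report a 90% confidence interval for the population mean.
(65.57, 72.43)

t-interval (σ unknown):
df = n - 1 = 26
t* = 1.706 for 90% confidence

Margin of error = t* · s/√n = 1.706 · 10.45/√27 = 3.43

CI: (65.57, 72.43)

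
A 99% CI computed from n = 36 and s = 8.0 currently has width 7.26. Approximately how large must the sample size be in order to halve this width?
n ≈ 144

CI width ∝ 1/√n
To reduce width by factor 2, need √n to grow by 2 → need 2² = 4 times as many samples.

Current: n = 36, width = 7.26
New: n = 144, width ≈ 3.48

Width reduced by factor of 7.26/3.48 = 2.09.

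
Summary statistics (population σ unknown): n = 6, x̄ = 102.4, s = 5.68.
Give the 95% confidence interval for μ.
(96.44, 108.36)

t-interval (σ unknown):
df = n - 1 = 5
t* = 2.571 for 95% confidence

Margin of error = t* · s/√n = 2.571 · 5.68/√6 = 5.96

CI: (96.44, 108.36)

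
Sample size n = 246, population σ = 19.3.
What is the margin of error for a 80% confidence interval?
Margin of error = 1.58

Margin of error = z* · σ/√n
= 1.282 · 19.3/√246
= 1.282 · 19.3/15.6844
= 1.58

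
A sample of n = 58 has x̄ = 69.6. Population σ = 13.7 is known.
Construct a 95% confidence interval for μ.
(66.07, 73.13)

z-interval (σ known):
z* = 1.960 for 95% confidence

Margin of error = z* · σ/√n = 1.960 · 13.7/√58 = 3.53

CI: (69.6 - 3.53, 69.6 + 3.53) = (66.07, 73.13)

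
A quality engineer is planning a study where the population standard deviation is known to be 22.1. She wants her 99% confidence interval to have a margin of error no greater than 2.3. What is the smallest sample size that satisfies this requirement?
n ≥ 613

For margin E ≤ 2.3:
n ≥ (z* · σ / E)²
n ≥ (2.576 · 22.1 / 2.3)²
n ≥ 612.66

Minimum n = 613 (rounding up)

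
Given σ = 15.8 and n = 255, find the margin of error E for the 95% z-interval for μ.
Margin of error = 1.94

Margin of error = z* · σ/√n
= 1.960 · 15.8/√255
= 1.960 · 15.8/15.9687
= 1.94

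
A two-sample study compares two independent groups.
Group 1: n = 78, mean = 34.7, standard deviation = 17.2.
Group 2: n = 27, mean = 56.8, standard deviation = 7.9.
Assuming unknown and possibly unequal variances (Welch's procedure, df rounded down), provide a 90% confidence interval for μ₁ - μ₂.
(-26.20, -18.00)

Difference: x̄₁ - x̄₂ = -22.10
SE = √(s₁²/n₁ + s₂²/n₂) = √(17.2²/78 + 7.9²/27) = 2.4707
df = 94.98 → 94 (Welch–Satterthwaite, rounded down)
t* = 1.661

CI: -22.10 ± 1.661 · 2.4707 = -22.10 ± 4.10 = (-26.20, -18.00)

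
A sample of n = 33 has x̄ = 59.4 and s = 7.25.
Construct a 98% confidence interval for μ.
(56.31, 62.49)

t-interval (σ unknown):
df = n - 1 = 32
t* = 2.449 for 98% confidence

Margin of error = t* · s/√n = 2.449 · 7.25/√33 = 3.09

CI: (56.31, 62.49)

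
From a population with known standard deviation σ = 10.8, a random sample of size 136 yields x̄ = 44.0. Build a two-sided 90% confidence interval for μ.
(42.48, 45.52)

z-interval (σ known):
z* = 1.645 for 90% confidence

Margin of error = z* · σ/√n = 1.645 · 10.8/√136 = 1.52

CI: (44.0 - 1.52, 44.0 + 1.52) = (42.48, 45.52)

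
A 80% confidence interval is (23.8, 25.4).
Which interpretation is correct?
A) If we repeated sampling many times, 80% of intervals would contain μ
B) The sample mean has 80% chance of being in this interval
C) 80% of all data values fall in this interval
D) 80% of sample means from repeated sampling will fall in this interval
A

A) Correct — this is the frequentist long-run coverage interpretation.
B) Wrong — x̄ is observed and sits in the interval by construction.
C) Wrong — a CI is about the parameter μ, not individual data values.
D) Wrong — coverage applies to intervals containing μ, not to future x̄ values.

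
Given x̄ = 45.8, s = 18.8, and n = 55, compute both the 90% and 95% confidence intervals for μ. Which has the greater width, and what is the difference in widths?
95% CI is wider by 1.68

df = 54
90% CI: t* = 1.674, (41.56, 50.04), width = 2 · t* · s/√n = 8.49
95% CI: t* = 2.005, (40.72, 50.88), width = 2 · t* · s/√n = 10.17

The 95% CI is wider by 10.17 - 8.49 = 1.68.
Higher confidence requires a wider interval.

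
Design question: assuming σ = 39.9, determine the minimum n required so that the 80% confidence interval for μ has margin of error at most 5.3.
n ≥ 94

For margin E ≤ 5.3:
n ≥ (z* · σ / E)²
n ≥ (1.282 · 39.9 / 5.3)²
n ≥ 93.15

Minimum n = 94 (rounding up)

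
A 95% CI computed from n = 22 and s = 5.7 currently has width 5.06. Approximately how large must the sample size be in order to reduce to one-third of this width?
n ≈ 198

CI width ∝ 1/√n
To reduce width by factor 3, need √n to grow by 3 → need 3² = 9 times as many samples.

Current: n = 22, width = 5.06
New: n = 198, width ≈ 1.60

Width reduced by factor of 5.06/1.60 = 3.16.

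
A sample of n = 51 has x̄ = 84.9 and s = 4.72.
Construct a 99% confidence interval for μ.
(83.13, 86.67)

t-interval (σ unknown):
df = n - 1 = 50
t* = 2.678 for 99% confidence

Margin of error = t* · s/√n = 2.678 · 4.72/√51 = 1.77

CI: (83.13, 86.67)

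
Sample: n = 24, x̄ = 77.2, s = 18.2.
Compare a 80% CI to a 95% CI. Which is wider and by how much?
95% CI is wider by 5.57

df = 23
80% CI: t* = 1.319, (72.30, 82.10), width = 2 · t* · s/√n = 9.80
95% CI: t* = 2.069, (69.51, 84.89), width = 2 · t* · s/√n = 15.37

The 95% CI is wider by 15.37 - 9.80 = 5.57.
Higher confidence requires a wider interval.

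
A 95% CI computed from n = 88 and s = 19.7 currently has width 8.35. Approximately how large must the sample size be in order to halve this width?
n ≈ 352

CI width ∝ 1/√n
To reduce width by factor 2, need √n to grow by 2 → need 2² = 4 times as many samples.

Current: n = 88, width = 8.35
New: n = 352, width ≈ 4.13

Width reduced by factor of 8.35/4.13 = 2.02.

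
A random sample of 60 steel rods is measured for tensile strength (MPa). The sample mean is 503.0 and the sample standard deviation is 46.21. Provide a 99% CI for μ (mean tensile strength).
(487.12, 518.88)

t-interval (σ unknown):
df = n - 1 = 59
t* = 2.662 for 99% confidence

Margin of error = t* · s/√n = 2.662 · 46.21/√60 = 15.88

CI: (487.12, 518.88)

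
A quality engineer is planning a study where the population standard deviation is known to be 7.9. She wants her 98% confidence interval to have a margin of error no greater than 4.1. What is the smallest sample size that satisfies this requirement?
n ≥ 21

For margin E ≤ 4.1:
n ≥ (z* · σ / E)²
n ≥ (2.326 · 7.9 / 4.1)²
n ≥ 20.09

Minimum n = 21 (rounding up)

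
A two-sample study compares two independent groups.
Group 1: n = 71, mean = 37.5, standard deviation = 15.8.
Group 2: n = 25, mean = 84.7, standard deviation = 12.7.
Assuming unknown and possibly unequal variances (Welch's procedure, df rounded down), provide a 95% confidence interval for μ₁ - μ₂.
(-53.54, -40.86)

Difference: x̄₁ - x̄₂ = -47.20
SE = √(s₁²/n₁ + s₂²/n₂) = √(15.8²/71 + 12.7²/25) = 3.1572
df = 51.99 → 51 (Welch–Satterthwaite, rounded down)
t* = 2.008

CI: -47.20 ± 2.008 · 3.1572 = -47.20 ± 6.34 = (-53.54, -40.86)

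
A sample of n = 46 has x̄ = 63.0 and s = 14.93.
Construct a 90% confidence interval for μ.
(59.30, 66.70)

t-interval (σ unknown):
df = n - 1 = 45
t* = 1.679 for 90% confidence

Margin of error = t* · s/√n = 1.679 · 14.93/√46 = 3.70

CI: (59.30, 66.70)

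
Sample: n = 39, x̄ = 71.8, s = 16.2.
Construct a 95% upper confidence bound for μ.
μ ≤ 76.17

Upper bound (one-sided):
t* = 1.686 (one-sided for 95%)
Upper bound = x̄ + t* · s/√n = 71.8 + 1.686 · 16.2/√39 = 76.17

We are 95% confident that μ ≤ 76.17.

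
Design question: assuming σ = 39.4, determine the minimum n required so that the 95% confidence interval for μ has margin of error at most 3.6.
n ≥ 461

For margin E ≤ 3.6:
n ≥ (z* · σ / E)²
n ≥ (1.960 · 39.4 / 3.6)²
n ≥ 460.15

Minimum n = 461 (rounding up)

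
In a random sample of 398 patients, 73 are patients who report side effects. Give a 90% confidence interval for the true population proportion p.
(0.152, 0.215)

Proportion CI:
p̂ = 73/398 = 0.18342
SE = √(p̂(1-p̂)/n) = √(0.18342 · 0.81658 / 398) = 0.01940

z* = 1.645
Margin = z* · SE = 1.645 · 0.01940 = 0.0319

CI: 0.18342 ± 0.0319 = (0.152, 0.215)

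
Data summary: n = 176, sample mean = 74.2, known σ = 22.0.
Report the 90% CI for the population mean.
(71.47, 76.93)

z-interval (σ known):
z* = 1.645 for 90% confidence

Margin of error = z* · σ/√n = 1.645 · 22.0/√176 = 2.73

CI: (74.2 - 2.73, 74.2 + 2.73) = (71.47, 76.93)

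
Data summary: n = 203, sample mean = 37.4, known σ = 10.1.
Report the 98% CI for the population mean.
(35.75, 39.05)

z-interval (σ known):
z* = 2.326 for 98% confidence

Margin of error = z* · σ/√n = 2.326 · 10.1/√203 = 1.65

CI: (37.4 - 1.65, 37.4 + 1.65) = (35.75, 39.05)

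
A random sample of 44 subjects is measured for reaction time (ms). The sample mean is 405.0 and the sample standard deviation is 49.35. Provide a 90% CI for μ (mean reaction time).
(392.49, 417.51)

t-interval (σ unknown):
df = n - 1 = 43
t* = 1.681 for 90% confidence

Margin of error = t* · s/√n = 1.681 · 49.35/√44 = 12.51

CI: (392.49, 417.51)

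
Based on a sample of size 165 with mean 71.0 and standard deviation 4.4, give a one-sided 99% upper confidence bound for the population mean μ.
μ ≤ 71.80

Upper bound (one-sided):
t* = 2.349 (one-sided for 99%)
Upper bound = x̄ + t* · s/√n = 71.0 + 2.349 · 4.4/√165 = 71.80

We are 99% confident that μ ≤ 71.80.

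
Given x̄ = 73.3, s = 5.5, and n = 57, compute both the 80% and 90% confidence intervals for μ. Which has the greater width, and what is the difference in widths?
90% CI is wider by 0.55

df = 56
80% CI: t* = 1.297, (72.36, 74.24), width = 2 · t* · s/√n = 1.89
90% CI: t* = 1.673, (72.08, 74.52), width = 2 · t* · s/√n = 2.44

The 90% CI is wider by 2.44 - 1.89 = 0.55.
Higher confidence requires a wider interval.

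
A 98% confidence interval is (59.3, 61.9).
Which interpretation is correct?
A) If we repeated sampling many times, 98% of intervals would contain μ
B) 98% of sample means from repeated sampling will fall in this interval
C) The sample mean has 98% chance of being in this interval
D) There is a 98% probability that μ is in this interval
A

A) Correct — this is the frequentist long-run coverage interpretation.
B) Wrong — coverage applies to intervals containing μ, not to future x̄ values.
C) Wrong — x̄ is observed and sits in the interval by construction.
D) Wrong — μ is fixed; the randomness lives in the interval, not in μ.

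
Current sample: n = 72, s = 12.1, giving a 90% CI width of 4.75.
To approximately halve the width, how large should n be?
n ≈ 288

CI width ∝ 1/√n
To reduce width by factor 2, need √n to grow by 2 → need 2² = 4 times as many samples.

Current: n = 72, width = 4.75
New: n = 288, width ≈ 2.35

Width reduced by factor of 4.75/2.35 = 2.02.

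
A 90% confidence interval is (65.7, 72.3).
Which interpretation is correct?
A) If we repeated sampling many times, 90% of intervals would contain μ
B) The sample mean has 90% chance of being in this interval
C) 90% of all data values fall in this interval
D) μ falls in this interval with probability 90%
A

A) Correct — this is the frequentist long-run coverage interpretation.
B) Wrong — x̄ is observed and sits in the interval by construction.
C) Wrong — a CI is about the parameter μ, not individual data values.
D) Wrong — μ is fixed; the randomness lives in the interval, not in μ.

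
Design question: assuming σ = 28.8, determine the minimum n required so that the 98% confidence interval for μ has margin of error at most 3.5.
n ≥ 367

For margin E ≤ 3.5:
n ≥ (z* · σ / E)²
n ≥ (2.326 · 28.8 / 3.5)²
n ≥ 366.33

Minimum n = 367 (rounding up)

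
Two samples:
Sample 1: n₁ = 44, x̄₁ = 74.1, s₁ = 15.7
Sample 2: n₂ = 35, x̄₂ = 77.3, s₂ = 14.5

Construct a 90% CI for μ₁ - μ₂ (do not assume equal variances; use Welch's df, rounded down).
(-8.87, 2.47)

Difference: x̄₁ - x̄₂ = -3.20
SE = √(s₁²/n₁ + s₂²/n₂) = √(15.7²/44 + 14.5²/35) = 3.4072
df = 75.24 → 75 (Welch–Satterthwaite, rounded down)
t* = 1.665

CI: -3.20 ± 1.665 · 3.4072 = -3.20 ± 5.67 = (-8.87, 2.47)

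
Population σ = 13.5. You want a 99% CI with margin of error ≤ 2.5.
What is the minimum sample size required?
n ≥ 194

For margin E ≤ 2.5:
n ≥ (z* · σ / E)²
n ≥ (2.576 · 13.5 / 2.5)²
n ≥ 193.50

Minimum n = 194 (rounding up)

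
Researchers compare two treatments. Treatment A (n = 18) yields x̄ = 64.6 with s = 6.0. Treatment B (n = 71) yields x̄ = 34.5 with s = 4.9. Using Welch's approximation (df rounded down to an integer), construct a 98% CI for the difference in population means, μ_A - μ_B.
(26.28, 33.92)

Difference: x̄₁ - x̄₂ = 30.10
SE = √(s₁²/n₁ + s₂²/n₂) = √(6.0²/18 + 4.9²/71) = 1.5291
df = 23.07 → 23 (Welch–Satterthwaite, rounded down)
t* = 2.500

CI: 30.10 ± 2.500 · 1.5291 = 30.10 ± 3.82 = (26.28, 33.92)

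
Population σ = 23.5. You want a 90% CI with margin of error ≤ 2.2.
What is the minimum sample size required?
n ≥ 309

For margin E ≤ 2.2:
n ≥ (z* · σ / E)²
n ≥ (1.645 · 23.5 / 2.2)²
n ≥ 308.76

Minimum n = 309 (rounding up)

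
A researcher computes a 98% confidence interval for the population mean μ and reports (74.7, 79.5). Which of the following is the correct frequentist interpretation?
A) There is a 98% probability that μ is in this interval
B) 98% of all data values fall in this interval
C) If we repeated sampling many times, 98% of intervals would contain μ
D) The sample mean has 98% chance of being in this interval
C

A) Wrong — μ is fixed; the randomness lives in the interval, not in μ.
B) Wrong — a CI is about the parameter μ, not individual data values.
C) Correct — this is the frequentist long-run coverage interpretation.
D) Wrong — x̄ is observed and sits in the interval by construction.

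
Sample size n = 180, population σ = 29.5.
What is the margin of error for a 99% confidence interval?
Margin of error = 5.66

Margin of error = z* · σ/√n
= 2.576 · 29.5/√180
= 2.576 · 29.5/13.4164
= 5.66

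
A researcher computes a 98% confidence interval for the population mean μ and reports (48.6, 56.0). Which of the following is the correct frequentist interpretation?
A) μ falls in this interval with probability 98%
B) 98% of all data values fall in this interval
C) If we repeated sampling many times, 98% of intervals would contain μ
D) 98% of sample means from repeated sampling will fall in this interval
C

A) Wrong — μ is fixed; the randomness lives in the interval, not in μ.
B) Wrong — a CI is about the parameter μ, not individual data values.
C) Correct — this is the frequentist long-run coverage interpretation.
D) Wrong — coverage applies to intervals containing μ, not to future x̄ values.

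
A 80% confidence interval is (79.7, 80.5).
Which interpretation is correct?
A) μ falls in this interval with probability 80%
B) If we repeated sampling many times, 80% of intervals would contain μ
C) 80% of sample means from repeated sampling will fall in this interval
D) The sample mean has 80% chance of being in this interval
B

A) Wrong — μ is fixed; the randomness lives in the interval, not in μ.
B) Correct — this is the frequentist long-run coverage interpretation.
C) Wrong — coverage applies to intervals containing μ, not to future x̄ values.
D) Wrong — x̄ is observed and sits in the interval by construction.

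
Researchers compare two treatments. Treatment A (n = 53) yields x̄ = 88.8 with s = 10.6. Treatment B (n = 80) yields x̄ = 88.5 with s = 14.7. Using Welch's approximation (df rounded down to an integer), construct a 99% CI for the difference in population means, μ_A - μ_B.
(-5.44, 6.04)

Difference: x̄₁ - x̄₂ = 0.30
SE = √(s₁²/n₁ + s₂²/n₂) = √(10.6²/53 + 14.7²/80) = 2.1957
df = 130.01 → 130 (Welch–Satterthwaite, rounded down)
t* = 2.614

CI: 0.30 ± 2.614 · 2.1957 = 0.30 ± 5.74 = (-5.44, 6.04)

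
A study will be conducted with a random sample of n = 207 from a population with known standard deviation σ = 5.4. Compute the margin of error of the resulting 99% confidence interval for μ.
Margin of error = 0.97

Margin of error = z* · σ/√n
= 2.576 · 5.4/√207
= 2.576 · 5.4/14.3875
= 0.97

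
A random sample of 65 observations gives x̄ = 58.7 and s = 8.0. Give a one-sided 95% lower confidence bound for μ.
μ ≥ 57.04

Lower bound (one-sided):
t* = 1.669 (one-sided for 95%)
Lower bound = x̄ - t* · s/√n = 58.7 - 1.669 · 8.0/√65 = 57.04

We are 95% confident that μ ≥ 57.04.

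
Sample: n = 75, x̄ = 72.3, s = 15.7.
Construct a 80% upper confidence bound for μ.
μ ≤ 73.84

Upper bound (one-sided):
t* = 0.847 (one-sided for 80%)
Upper bound = x̄ + t* · s/√n = 72.3 + 0.847 · 15.7/√75 = 73.84

We are 80% confident that μ ≤ 73.84.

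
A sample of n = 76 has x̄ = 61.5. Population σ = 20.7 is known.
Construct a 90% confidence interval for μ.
(57.59, 65.41)

z-interval (σ known):
z* = 1.645 for 90% confidence

Margin of error = z* · σ/√n = 1.645 · 20.7/√76 = 3.91

CI: (61.5 - 3.91, 61.5 + 3.91) = (57.59, 65.41)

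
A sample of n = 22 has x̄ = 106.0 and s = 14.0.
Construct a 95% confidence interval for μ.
(99.79, 112.21)

t-interval (σ unknown):
df = n - 1 = 21
t* = 2.080 for 95% confidence

Margin of error = t* · s/√n = 2.080 · 14.0/√22 = 6.21

CI: (99.79, 112.21)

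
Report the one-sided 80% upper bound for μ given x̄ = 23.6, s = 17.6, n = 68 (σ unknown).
μ ≤ 25.41

Upper bound (one-sided):
t* = 0.847 (one-sided for 80%)
Upper bound = x̄ + t* · s/√n = 23.6 + 0.847 · 17.6/√68 = 25.41

We are 80% confident that μ ≤ 25.41.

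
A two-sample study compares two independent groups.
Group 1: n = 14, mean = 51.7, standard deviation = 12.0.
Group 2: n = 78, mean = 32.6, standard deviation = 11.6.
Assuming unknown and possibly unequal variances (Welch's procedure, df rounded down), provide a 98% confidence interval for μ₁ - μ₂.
(10.20, 28.00)

Difference: x̄₁ - x̄₂ = 19.10
SE = √(s₁²/n₁ + s₂²/n₂) = √(12.0²/14 + 11.6²/78) = 3.4657
df = 17.64 → 17 (Welch–Satterthwaite, rounded down)
t* = 2.567

CI: 19.10 ± 2.567 · 3.4657 = 19.10 ± 8.90 = (10.20, 28.00)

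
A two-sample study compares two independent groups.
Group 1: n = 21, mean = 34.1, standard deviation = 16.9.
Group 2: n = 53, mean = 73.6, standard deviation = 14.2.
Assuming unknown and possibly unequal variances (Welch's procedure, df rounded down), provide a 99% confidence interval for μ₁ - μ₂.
(-50.95, -28.05)

Difference: x̄₁ - x̄₂ = -39.50
SE = √(s₁²/n₁ + s₂²/n₂) = √(16.9²/21 + 14.2²/53) = 4.1719
df = 31.80 → 31 (Welch–Satterthwaite, rounded down)
t* = 2.744

CI: -39.50 ± 2.744 · 4.1719 = -39.50 ± 11.45 = (-50.95, -28.05)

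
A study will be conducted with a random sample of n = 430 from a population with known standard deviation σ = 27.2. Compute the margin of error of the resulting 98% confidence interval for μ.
Margin of error = 3.05

Margin of error = z* · σ/√n
= 2.326 · 27.2/√430
= 2.326 · 27.2/20.7364
= 3.05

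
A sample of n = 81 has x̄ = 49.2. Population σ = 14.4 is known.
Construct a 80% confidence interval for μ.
(47.15, 51.25)

z-interval (σ known):
z* = 1.282 for 80% confidence

Margin of error = z* · σ/√n = 1.282 · 14.4/√81 = 2.05

CI: (49.2 - 2.05, 49.2 + 2.05) = (47.15, 51.25)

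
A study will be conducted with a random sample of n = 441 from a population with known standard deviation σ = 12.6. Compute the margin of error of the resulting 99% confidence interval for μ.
Margin of error = 1.55

Margin of error = z* · σ/√n
= 2.576 · 12.6/√441
= 2.576 · 12.6/21.0000
= 1.55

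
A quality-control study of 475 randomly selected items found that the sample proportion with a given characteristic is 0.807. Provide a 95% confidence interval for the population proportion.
(0.772, 0.842)

Proportion CI:
SE = √(p̂(1-p̂)/n) = √(0.807 · 0.193 / 475) = 0.01811

z* = 1.960
Margin = z* · SE = 1.960 · 0.01811 = 0.0355

CI: 0.807 ± 0.0355 = (0.772, 0.842)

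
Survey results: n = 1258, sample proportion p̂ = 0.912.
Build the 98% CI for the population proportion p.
(0.893, 0.931)

Proportion CI:
SE = √(p̂(1-p̂)/n) = √(0.912 · 0.088 / 1258) = 0.00799

z* = 2.326
Margin = z* · SE = 2.326 · 0.00799 = 0.0186

CI: 0.912 ± 0.0186 = (0.893, 0.931)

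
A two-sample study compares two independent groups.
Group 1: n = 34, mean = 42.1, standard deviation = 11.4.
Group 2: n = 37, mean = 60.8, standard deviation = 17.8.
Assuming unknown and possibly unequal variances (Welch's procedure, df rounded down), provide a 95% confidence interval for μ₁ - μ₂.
(-25.74, -11.66)

Difference: x̄₁ - x̄₂ = -18.70
SE = √(s₁²/n₁ + s₂²/n₂) = √(11.4²/34 + 17.8²/37) = 3.5193
df = 61.86 → 61 (Welch–Satterthwaite, rounded down)
t* = 2.000

CI: -18.70 ± 2.000 · 3.5193 = -18.70 ± 7.04 = (-25.74, -11.66)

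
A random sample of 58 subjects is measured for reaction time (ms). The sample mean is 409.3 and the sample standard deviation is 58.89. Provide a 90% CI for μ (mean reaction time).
(396.37, 422.23)

t-interval (σ unknown):
df = n - 1 = 57
t* = 1.672 for 90% confidence

Margin of error = t* · s/√n = 1.672 · 58.89/√58 = 12.93

CI: (396.37, 422.23)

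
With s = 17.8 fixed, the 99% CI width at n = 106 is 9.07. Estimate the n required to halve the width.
n ≈ 424

CI width ∝ 1/√n
To reduce width by factor 2, need √n to grow by 2 → need 2² = 4 times as many samples.

Current: n = 106, width = 9.07
New: n = 424, width ≈ 4.47

Width reduced by factor of 9.07/4.47 = 2.03.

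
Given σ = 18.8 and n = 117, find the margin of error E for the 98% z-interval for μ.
Margin of error = 4.04

Margin of error = z* · σ/√n
= 2.326 · 18.8/√117
= 2.326 · 18.8/10.8167
= 4.04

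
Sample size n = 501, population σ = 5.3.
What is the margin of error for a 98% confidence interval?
Margin of error = 0.55

Margin of error = z* · σ/√n
= 2.326 · 5.3/√501
= 2.326 · 5.3/22.3830
= 0.55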